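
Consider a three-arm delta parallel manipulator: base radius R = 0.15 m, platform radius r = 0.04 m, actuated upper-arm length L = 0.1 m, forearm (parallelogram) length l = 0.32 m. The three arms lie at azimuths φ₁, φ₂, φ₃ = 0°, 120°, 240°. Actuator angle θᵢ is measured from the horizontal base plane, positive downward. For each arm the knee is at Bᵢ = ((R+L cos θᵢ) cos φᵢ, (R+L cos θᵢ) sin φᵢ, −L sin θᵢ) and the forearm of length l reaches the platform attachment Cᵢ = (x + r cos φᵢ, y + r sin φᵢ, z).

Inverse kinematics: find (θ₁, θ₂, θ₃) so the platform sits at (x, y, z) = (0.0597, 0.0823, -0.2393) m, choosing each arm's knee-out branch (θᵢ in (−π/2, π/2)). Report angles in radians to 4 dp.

θ₁ = -0.3493, θ₂ = -0.1744, θ₃ = 0.8731

φ1=0.0° → target in arm frame (0.0597, 0.0823)
  A cos θ + B sin θ = C:  0.0503·cos θ + -0.2393·sin θ = 0.1292
  γ=atan2(-0.2393,0.0503)=-1.3636;  ψ=arccos(0.5282)=1.0143;  θ1=γ+ψ≈-0.3493
φ2=120.0° → target in arm frame (0.0414, -0.0929)
  A=0.0686, B=-0.2393, C=(l²−L²−A²−y'²−z²)/(2L)=0.1091
  γ=atan2(-0.2393,0.0686)=-1.2917;  ψ=arccos(0.4381)=1.1173;  θ2=γ+ψ≈-0.1744
φ3=240.0° → target in arm frame (-0.1011, 0.0106)
  A cos θ + B sin θ = C:  0.2111·cos θ + -0.2393·sin θ = -0.0477
  √(A²+B²)=0.3191;  θ3 = -0.8479+1.7210 ≈ 0.8731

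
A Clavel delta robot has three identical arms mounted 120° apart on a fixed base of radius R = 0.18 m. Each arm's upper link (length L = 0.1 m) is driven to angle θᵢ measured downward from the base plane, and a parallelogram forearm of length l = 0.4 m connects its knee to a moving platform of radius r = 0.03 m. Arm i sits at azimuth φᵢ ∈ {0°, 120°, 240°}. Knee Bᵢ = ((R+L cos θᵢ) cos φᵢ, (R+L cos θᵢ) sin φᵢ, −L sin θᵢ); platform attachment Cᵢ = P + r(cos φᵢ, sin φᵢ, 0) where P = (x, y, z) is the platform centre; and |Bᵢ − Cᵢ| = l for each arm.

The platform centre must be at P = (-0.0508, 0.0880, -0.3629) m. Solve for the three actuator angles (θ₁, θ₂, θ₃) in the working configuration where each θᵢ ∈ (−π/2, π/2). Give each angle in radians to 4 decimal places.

φ1=0.0° → target in arm frame (-0.0508, 0.0880)
  A cos θ + B sin θ = C:  0.2008·cos θ + -0.3629·sin θ = -0.1488
  γ=atan2(-0.3629,0.2008)=-1.0654;  ψ=arccos(-0.3588)=1.9378;  θ1=γ+ψ≈0.8724
arm 2 (φ=120.0°): x'=0.1016, y'=0.0000
  A=0.0484, B=-0.3629, C=(l²−L²−A²−y'²−z²)/(2L)=0.0798
  γ=atan2(-0.3629,0.0484)=-1.4382;  ψ=arccos(0.2180)=1.3510;  θ2=γ+ψ≈-0.0872
rotate P by −φ3: (-0.0508, -0.0880, -0.3629)
  e−x'=0.2008;  (l²−L²−(e−x')²−y'²−z²)/2L = -0.1488
  θ3 = atan2(B,A) + arccos(C/0.4148) = 0.8724

θ₁ = 0.8724, θ₂ = -0.0872, θ₃ = 0.8724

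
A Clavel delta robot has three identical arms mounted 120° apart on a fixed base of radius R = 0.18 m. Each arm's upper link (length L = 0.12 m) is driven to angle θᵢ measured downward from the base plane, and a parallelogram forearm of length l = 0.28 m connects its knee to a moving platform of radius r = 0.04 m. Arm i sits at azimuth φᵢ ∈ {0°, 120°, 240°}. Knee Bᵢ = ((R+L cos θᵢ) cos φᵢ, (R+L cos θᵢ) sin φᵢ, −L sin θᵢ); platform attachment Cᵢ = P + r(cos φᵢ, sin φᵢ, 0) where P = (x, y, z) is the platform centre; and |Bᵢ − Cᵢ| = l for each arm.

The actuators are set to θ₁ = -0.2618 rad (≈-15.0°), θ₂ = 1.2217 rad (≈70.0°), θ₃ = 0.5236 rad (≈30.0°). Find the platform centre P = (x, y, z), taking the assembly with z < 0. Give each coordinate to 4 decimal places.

(0.0789, -0.0562, -0.1785)

O1 = (0.2559·cos0.0°, 0.2559·sin0.0°, 0.0311) = (0.2559, 0.0000, 0.0311)
arm 2 at φ=120.0°: ρ2 = 0.1810;  O2 = (-0.0905, 0.1568, -0.1128)
O3 = (0.2439·cos240.0°, 0.2439·sin240.0°, -0.0600) = (-0.1220, -0.2112, -0.0600)
|O₂|²−|O₁|² = -0.0210;  |O₃|²−|O₁|² = -0.0034
[-0.6929 0.3136 -0.2876]·P = -0.0210;  [-0.7557 -0.4225 -0.1821]·P = -0.0034
Cramer: x(z) = 0.0187-0.3372z;  y(z) = -0.0255+0.1722z
sphere 1 gives Az²+Bz+C=0 with A=1.1434, B=0.0891, C=-0.0205;  B²−4AC=0.1018;  roots -0.1785, 0.1006;  negative root z = -0.1785
x = 0.0789, y = -0.0562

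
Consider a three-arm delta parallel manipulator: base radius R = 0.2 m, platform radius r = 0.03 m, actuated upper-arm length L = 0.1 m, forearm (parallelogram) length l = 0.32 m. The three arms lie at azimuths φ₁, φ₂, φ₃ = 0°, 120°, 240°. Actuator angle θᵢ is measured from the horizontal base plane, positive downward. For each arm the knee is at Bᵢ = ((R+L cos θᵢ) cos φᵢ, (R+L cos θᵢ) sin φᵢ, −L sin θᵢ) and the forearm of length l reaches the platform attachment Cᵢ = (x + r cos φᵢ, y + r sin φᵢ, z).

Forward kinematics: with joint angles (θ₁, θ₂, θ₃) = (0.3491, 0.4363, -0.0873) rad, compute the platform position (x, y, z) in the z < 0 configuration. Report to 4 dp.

(-0.0090, -0.0254, -0.1993)

S1 = (0.2640·cos0.0°, 0.2640·sin0.0°, -0.0342) = (0.2640, 0.0000, -0.0342)
arm 2 at φ=120.0°: (R−r)+L cos θ2 = 0.2606;  S2 = (-0.1303, 0.2257, -0.0423)
S3 = (0.2696·cos240.0°, 0.2696·sin240.0°, 0.0087) = (-0.1348, -0.2335, 0.0087)
|S₂|²−|S₁|² = -0.0011;  |S₃|²−|S₁|² = 0.0019
plane₁₂: -0.7886x+0.4514y+-0.0161z = -0.0011
det = 0.7283;  x = -0.0005+0.0429z,  y = -0.0033+0.1106z
into |P−S₁|² = l²: 1.0141z² + 0.0450z + -0.0313 = 0;  Δ = 0.1290;  z = -0.1993 or 0.1549 → z<0 root = -0.1993
x = -0.0090, y = -0.0254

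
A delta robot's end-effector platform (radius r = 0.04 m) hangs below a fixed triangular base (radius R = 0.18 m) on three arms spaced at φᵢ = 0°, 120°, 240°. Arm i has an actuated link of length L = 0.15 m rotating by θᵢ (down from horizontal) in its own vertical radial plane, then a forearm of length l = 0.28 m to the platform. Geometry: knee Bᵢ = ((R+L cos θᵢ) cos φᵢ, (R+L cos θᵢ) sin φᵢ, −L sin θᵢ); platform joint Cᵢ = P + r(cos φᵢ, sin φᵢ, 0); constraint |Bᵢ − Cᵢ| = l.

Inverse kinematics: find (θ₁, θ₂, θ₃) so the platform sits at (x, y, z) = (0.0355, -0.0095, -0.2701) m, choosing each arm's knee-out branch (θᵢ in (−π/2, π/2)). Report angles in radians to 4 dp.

arm 1 (φ=0.0°): x'=0.0355, y'=-0.0095
  A=0.1045, B=-0.2701, C=(l²−L²−A²−y'²−z²)/(2L)=-0.0935
  √(A²+B²)=0.2896;  θ1 = -1.2016+1.8997 ≈ 0.6981
arm 2 (φ=120.0°): x'=-0.0260, y'=-0.0260
  e−x'=0.1660;  (l²−L²−(e−x')²−y'²−z²)/2L = -0.1509
  θ2 = atan2(B,A) + arccos(C/0.3170) = 1.0472
arm 3 (φ=240.0°): x'=-0.0095, y'=0.0355
  A cos θ + B sin θ = C:  0.1495·cos θ + -0.2701·sin θ = -0.1356
  √(A²+B²)=0.3087;  θ3 = -1.0652+2.0254 ≈ 0.9602

θ₁ = 0.6981, θ₂ = 1.0472, θ₃ = 0.9602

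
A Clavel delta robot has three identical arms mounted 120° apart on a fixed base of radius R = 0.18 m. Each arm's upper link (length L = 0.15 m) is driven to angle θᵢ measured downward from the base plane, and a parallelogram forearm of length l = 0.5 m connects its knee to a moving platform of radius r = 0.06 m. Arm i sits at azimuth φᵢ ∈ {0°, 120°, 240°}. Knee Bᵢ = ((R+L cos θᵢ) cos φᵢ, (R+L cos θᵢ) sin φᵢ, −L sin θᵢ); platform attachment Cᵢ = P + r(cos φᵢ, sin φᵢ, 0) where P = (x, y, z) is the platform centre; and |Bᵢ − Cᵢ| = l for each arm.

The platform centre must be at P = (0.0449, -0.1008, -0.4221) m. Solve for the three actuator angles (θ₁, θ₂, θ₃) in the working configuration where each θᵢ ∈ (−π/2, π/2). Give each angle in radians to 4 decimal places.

θ₁ = -0.0877, θ₂ = 0.5233, θ₃ = -0.1748

φ1=0.0° → target in arm frame (0.0449, -0.1008)
  A cos θ + B sin θ = C:  0.0751·cos θ + -0.4221·sin θ = 0.1118
  γ=atan2(-0.4221,0.0751)=-1.3947;  ψ=arccos(0.2607)=1.3070;  θ1=γ+ψ≈-0.0877
φ2=120.0° → target in arm frame (-0.1097, 0.0115)
  e−x'=0.2297;  (l²−L²−(e−x')²−y'²−z²)/2L = -0.0119
  θ2 = atan2(B,A) + arccos(C/0.4806) = 0.5233
φ3=240.0° → target in arm frame (0.0648, 0.0893)
  e−x'=0.0552;  (l²−L²−(e−x')²−y'²−z²)/2L = 0.1277
  √(A²+B²)=0.4257;  θ3 = -1.4409+1.2661 ≈ -0.1748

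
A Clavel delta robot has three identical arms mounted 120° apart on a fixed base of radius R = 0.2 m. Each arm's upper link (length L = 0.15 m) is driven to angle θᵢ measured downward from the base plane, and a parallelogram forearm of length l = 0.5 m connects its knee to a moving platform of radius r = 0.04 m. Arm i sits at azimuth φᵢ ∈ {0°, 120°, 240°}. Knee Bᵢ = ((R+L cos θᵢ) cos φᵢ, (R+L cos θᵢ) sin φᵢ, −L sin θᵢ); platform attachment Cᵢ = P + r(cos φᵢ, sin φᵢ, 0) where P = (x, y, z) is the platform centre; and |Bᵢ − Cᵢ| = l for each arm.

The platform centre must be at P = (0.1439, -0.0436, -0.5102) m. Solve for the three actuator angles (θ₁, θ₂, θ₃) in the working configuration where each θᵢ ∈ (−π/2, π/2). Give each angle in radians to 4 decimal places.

θ₁ = 0.2619, θ₂ = 1.2214, θ₃ = 0.9599

rotate P by −φ1: (0.1439, -0.0436, -0.5102)
  A cos θ + B sin θ = C:  0.0161·cos θ + -0.5102·sin θ = -0.1165
  √(A²+B²)=0.5105;  θ1 = -1.5393+1.8011 ≈ 0.2619
arm 2 (φ=120.0°): x'=-0.1097, y'=-0.1028
  e−x'=0.2697;  (l²−L²−(e−x')²−y'²−z²)/2L = -0.3871
  γ=atan2(-0.5102,0.2697)=-1.0845;  ψ=arccos(-0.6707)=2.3060;  θ2=γ+ψ≈1.2214
rotate P by −φ3: (-0.0342, 0.1464, -0.5102)
  e−x'=0.1942;  (l²−L²−(e−x')²−y'²−z²)/2L = -0.3065
  θ3 = atan2(B,A) + arccos(C/0.5459) = 0.9599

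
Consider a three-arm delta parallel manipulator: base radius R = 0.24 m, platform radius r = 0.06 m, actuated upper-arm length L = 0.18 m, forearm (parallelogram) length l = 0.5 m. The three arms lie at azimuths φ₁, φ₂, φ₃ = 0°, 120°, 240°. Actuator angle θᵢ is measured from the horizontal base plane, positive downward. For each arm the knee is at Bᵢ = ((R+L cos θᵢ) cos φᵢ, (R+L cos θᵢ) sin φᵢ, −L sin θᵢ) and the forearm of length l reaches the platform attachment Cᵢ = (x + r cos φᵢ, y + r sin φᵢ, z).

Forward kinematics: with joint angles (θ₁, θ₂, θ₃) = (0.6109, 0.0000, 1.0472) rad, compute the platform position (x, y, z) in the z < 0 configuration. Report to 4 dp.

(-0.0059, 0.1555, -0.4419)

arm 1 at φ=0.0°: e+L cos θ1 = 0.3274;  O1 = (0.3274, 0.0000, -0.1032)
arm 2 at φ=120.0°: e+L cos θ2 = 0.3600;  O2 = (-0.1800, 0.3118, 0.0000)
arm 3 at φ=240.0°: e+L cos θ3 = 0.2700;  O3 = (-0.1350, -0.2338, -0.1559)
|O₂|²−|O₁|² = 0.0117;  |O₃|²−|O₁|² = -0.0207
linear system: -1.0149x+0.6235y = 0.0117−0.2065z; -0.9249x+-0.4677y = -0.0207−-0.1053z
det = 1.0513;  x = 0.0071+0.0294z,  y = 0.0303+-0.2833z
into |P−O₁|² = l²: 1.0811z² + 0.1705z + -0.1358 = 0;  Δ = 0.6162;  z = -0.4419 or 0.2842 → z<0 root = -0.4419
x = -0.0059, y = 0.1555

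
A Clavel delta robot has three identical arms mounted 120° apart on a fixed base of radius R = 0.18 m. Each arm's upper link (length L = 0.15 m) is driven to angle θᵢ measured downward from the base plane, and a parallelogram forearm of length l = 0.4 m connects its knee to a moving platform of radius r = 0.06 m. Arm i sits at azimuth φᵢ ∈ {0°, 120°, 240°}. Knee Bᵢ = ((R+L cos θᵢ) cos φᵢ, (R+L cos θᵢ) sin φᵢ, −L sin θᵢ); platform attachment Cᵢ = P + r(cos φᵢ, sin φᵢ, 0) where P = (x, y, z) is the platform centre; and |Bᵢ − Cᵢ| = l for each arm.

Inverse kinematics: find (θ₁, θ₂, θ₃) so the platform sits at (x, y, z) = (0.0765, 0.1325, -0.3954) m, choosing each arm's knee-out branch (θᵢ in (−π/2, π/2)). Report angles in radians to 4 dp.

rotate P by −φ1: (0.0765, 0.1325, -0.3954)
  A cos θ + B sin θ = C:  0.0435·cos θ + -0.3954·sin θ = -0.1276
  √(A²+B²)=0.3978;  θ1 = -1.4612+1.8974 ≈ 0.4362
arm 2 (φ=120.0°): x'=0.0765, y'=-0.1325
  A cos θ + B sin θ = C:  0.0435·cos θ + -0.3954·sin θ = -0.1276
  θ2 = atan2(B,A) + arccos(C/0.3978) = 0.4362
φ3=240.0° → target in arm frame (-0.1530, 0.0000)
  e−x'=0.2730;  (l²−L²−(e−x')²−y'²−z²)/2L = -0.3112
  θ3 = atan2(B,A) + arccos(C/0.4805) = 1.3089

θ₁ = 0.4362, θ₂ = 0.4362, θ₃ = 1.3089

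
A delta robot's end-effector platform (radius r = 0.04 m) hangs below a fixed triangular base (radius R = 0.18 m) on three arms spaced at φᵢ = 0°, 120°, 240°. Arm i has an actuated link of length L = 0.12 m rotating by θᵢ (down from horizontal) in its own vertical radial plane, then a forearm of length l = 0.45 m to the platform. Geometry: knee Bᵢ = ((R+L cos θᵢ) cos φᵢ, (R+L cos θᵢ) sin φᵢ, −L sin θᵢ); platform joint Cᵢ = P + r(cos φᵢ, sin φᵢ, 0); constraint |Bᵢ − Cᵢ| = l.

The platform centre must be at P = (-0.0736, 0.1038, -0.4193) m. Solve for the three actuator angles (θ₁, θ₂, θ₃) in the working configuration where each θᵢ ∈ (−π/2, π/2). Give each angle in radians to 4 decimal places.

θ₁ = 0.8724, θ₂ = -0.0874, θ₃ = 0.7852

arm 1 (φ=0.0°): x'=-0.0736, y'=0.1038
  A=0.2136, B=-0.4193, C=(l²−L²−A²−y'²−z²)/(2L)=-0.1838
  θ1 = atan2(B,A) + arccos(C/0.4706) = 0.8724
rotate P by −φ2: (0.1267, 0.0118, -0.4193)
  A cos θ + B sin θ = C:  0.0133·cos θ + -0.4193·sin θ = 0.0499
  θ2 = atan2(B,A) + arccos(C/0.4195) = -0.0874
rotate P by −φ3: (-0.0531, -0.1156, -0.4193)
  A=0.1931, B=-0.4193, C=(l²−L²−A²−y'²−z²)/(2L)=-0.1599
  θ3 = atan2(B,A) + arccos(C/0.4616) = 0.7852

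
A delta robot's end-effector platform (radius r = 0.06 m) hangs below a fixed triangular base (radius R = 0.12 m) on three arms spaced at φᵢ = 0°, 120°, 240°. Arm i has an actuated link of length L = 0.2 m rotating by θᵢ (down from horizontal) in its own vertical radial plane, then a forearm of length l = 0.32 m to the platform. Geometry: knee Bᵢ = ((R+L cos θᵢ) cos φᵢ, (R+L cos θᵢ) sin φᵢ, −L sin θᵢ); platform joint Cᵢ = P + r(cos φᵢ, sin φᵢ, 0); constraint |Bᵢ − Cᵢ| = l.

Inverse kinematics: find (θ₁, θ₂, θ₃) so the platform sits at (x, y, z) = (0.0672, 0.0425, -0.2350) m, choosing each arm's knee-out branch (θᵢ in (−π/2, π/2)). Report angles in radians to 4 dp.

θ₁ = -0.0872, θ₂ = 0.2616, θ₃ = 0.6109

arm 1 (φ=0.0°): x'=0.0672, y'=0.0425
  e−x'=-0.0072;  (l²−L²−(e−x')²−y'²−z²)/2L = 0.0133
  √(A²+B²)=0.2351;  θ1 = -1.6014+1.5142 ≈ -0.0872
rotate P by −φ2: (0.0032, -0.0794, -0.2350)
  A cos θ + B sin θ = C:  0.0568·cos θ + -0.2350·sin θ = -0.0059
  γ=atan2(-0.2350,0.0568)=-1.3337;  ψ=arccos(-0.0244)=1.5952;  θ2=γ+ψ≈0.2616
rotate P by −φ3: (-0.0704, 0.0369, -0.2350)
  A=0.1304, B=-0.2350, C=(l²−L²−A²−y'²−z²)/(2L)=-0.0280
  γ=atan2(-0.2350,0.1304)=-1.0642;  ψ=arccos(-0.1041)=1.6751;  θ3=γ+ψ≈0.6109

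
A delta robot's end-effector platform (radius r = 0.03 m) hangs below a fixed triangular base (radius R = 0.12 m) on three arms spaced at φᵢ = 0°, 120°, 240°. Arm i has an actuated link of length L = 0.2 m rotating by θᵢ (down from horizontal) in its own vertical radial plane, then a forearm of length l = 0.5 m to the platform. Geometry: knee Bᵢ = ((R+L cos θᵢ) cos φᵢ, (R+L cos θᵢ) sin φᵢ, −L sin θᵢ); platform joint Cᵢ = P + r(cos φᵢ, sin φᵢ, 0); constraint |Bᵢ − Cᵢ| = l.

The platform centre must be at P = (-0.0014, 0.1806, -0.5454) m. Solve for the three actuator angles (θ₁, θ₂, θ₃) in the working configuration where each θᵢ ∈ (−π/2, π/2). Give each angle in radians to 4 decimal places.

θ₁ = 0.7855, θ₂ = 0.3494, θ₃ = 1.1346

φ1=0.0° → target in arm frame (-0.0014, 0.1806)
  e−x'=0.0914;  (l²−L²−(e−x')²−y'²−z²)/2L = -0.3211
  θ1 = atan2(B,A) + arccos(C/0.5530) = 0.7855
φ2=120.0° → target in arm frame (0.1571, -0.0891)
  A cos θ + B sin θ = C:  -0.0671·cos θ + -0.5454·sin θ = -0.2498
  √(A²+B²)=0.5495;  θ2 = -1.6932+2.0426 ≈ 0.3494
arm 3 (φ=240.0°): x'=-0.1557, y'=-0.0915
  A=0.2457, B=-0.5454, C=(l²−L²−A²−y'²−z²)/(2L)=-0.3905
  √(A²+B²)=0.5982;  θ3 = -1.1475+2.2821 ≈ 1.1346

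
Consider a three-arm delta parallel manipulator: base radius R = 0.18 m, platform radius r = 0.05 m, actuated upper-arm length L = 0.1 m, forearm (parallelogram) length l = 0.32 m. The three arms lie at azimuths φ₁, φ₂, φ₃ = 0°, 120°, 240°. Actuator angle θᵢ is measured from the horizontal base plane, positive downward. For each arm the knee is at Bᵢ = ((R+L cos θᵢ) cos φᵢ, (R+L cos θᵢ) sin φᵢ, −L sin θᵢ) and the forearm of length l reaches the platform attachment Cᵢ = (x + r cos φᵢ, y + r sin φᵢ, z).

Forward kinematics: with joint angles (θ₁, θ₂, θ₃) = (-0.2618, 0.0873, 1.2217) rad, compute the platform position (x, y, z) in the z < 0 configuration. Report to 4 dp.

centre 1 = (0.2266·cos0.0°, 0.2266·sin0.0°, 0.0259) = (0.2266, 0.0000, 0.0259)
arm 2 at φ=120.0°: e+L cos θ2 = 0.2296;  centre 2 = (-0.1148, 0.1989, -0.0087)
arm 3 at φ=240.0°: e+L cos θ3 = 0.1642;  centre 3 = (-0.0821, -0.1422, -0.0940)
eliminate P² terms by subtracting sphere 1 from 2 and 3
linear system: -0.6828x+0.3977y = 0.0008−-0.0692z; -0.6174x+-0.2844y = -0.0162−-0.2397z
det = 0.4397;  x = 0.0142+-0.2615z,  y = 0.0263+-0.2750z
sphere 1 gives Az²+Bz+C=0 with A=1.1441, B=0.0449, C=-0.0559;  B²−4AC=0.2579;  roots -0.2416, 0.2023;  negative root z = -0.2416
x = 0.0773, y = 0.0927

(0.0773, 0.0927, -0.2416)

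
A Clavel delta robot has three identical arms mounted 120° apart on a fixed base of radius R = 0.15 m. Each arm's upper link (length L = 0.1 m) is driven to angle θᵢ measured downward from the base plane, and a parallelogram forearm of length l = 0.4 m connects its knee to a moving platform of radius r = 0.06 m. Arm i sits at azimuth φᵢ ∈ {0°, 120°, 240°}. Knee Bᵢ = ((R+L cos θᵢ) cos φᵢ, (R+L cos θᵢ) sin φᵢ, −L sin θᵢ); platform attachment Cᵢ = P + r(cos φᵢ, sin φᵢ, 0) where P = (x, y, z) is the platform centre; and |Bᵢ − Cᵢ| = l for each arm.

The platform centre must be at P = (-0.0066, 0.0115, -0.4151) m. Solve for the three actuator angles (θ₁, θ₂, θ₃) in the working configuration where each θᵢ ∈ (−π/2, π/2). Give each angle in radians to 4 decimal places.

θ₁ = 0.6106, θ₂ = 0.5233, θ₃ = 0.6109

arm 1 (φ=0.0°): x'=-0.0066, y'=0.0115
  e−x'=0.0966;  (l²−L²−(e−x')²−y'²−z²)/2L = -0.1589
  √(A²+B²)=0.4262;  θ1 = -1.3422+1.9528 ≈ 0.6106
arm 2 (φ=120.0°): x'=0.0133, y'=0.0000
  A=0.0767, B=-0.4151, C=(l²−L²−A²−y'²−z²)/(2L)=-0.1410
  θ2 = atan2(B,A) + arccos(C/0.4221) = 0.5233
φ3=240.0° → target in arm frame (-0.0067, -0.0115)
  A=0.0967, B=-0.4151, C=(l²−L²−A²−y'²−z²)/(2L)=-0.1589
  θ3 = atan2(B,A) + arccos(C/0.4262) = 0.6109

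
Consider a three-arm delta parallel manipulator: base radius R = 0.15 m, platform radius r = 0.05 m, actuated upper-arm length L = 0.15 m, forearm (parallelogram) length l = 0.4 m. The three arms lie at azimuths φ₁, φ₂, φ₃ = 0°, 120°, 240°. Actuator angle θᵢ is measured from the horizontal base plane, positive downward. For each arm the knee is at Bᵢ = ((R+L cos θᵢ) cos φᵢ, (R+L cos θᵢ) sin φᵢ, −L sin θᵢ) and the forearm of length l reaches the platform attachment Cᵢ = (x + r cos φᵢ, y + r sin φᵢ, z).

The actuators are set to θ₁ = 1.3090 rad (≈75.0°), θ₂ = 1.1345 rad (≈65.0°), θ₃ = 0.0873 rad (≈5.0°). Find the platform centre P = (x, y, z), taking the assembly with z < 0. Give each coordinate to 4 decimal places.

(-0.1234, -0.1493, -0.4075)

φ1=0.0°: virtual centre (0.1388, 0.0000, -0.1449), radius l
arm 2 at φ=120.0°: ρ2 = 0.1634;  centre 2 = (-0.0817, 0.1415, -0.1359)
arm 3 at φ=240.0°: ρ3 = 0.2494;  centre 3 = (-0.1247, -0.2160, -0.0131)
eliminate P² terms by subtracting sphere 1 from 2 and 3
[-0.4410 0.2830 0.0179]·P = 0.0049;  [-0.5271 -0.4320 0.2636]·P = 0.0221
Cramer: x(z) = -0.0247+0.2424z;  y(z) = -0.0211+0.3145z
into |P−centre ₁|² = l²: 1.1577z² + 0.1973z + -0.1118 = 0;  Δ = 0.5568;  z = -0.4075 or 0.2371 → z<0 root = -0.4075
x = -0.1234, y = -0.1493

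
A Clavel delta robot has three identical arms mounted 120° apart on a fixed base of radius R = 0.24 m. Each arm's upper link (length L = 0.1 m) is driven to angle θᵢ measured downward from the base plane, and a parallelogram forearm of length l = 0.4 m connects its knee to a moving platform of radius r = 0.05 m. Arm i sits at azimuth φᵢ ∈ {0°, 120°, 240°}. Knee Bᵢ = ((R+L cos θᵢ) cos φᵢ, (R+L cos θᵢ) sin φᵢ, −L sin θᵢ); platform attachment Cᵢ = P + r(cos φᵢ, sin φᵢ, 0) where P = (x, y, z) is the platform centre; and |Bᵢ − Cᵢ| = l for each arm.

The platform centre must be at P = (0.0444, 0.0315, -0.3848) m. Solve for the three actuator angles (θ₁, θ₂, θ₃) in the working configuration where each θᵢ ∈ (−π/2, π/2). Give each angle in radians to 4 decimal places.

arm 1 (φ=0.0°): x'=0.0444, y'=0.0315
  A cos θ + B sin θ = C:  0.1456·cos θ + -0.3848·sin θ = -0.1013
  γ=atan2(-0.3848,0.1456)=-1.2091;  ψ=arccos(-0.2462)=1.8196;  θ1=γ+ψ≈0.6105
arm 2 (φ=120.0°): x'=0.0051, y'=-0.0542
  A=0.1849, B=-0.3848, C=(l²−L²−A²−y'²−z²)/(2L)=-0.1760
  √(A²+B²)=0.4269;  θ2 = -1.1228+1.9958 ≈ 0.8730
φ3=240.0° → target in arm frame (-0.0495, 0.0227)
  A=0.2395, B=-0.3848, C=(l²−L²−A²−y'²−z²)/(2L)=-0.2797
  γ=atan2(-0.3848,0.2395)=-1.0141;  ψ=arccos(-0.6171)=2.2358;  θ3=γ+ψ≈1.2217

θ₁ = 0.6105, θ₂ = 0.8730, θ₃ = 1.2217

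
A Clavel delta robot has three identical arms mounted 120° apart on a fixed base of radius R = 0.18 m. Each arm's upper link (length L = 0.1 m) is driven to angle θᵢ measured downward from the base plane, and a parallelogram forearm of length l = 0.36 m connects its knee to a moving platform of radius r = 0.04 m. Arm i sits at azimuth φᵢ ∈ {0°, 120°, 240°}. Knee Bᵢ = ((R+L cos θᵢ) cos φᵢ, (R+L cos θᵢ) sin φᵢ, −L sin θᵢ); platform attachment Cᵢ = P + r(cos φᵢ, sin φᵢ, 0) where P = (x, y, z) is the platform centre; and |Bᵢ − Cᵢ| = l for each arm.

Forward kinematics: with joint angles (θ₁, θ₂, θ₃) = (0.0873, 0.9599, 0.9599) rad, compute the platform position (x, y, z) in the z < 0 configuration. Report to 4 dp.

(0.0902, 0.0000, -0.3363)

arm 1 at φ=0.0°: e+L cos θ1 = 0.2396;  centre 1 = (0.2396, 0.0000, -0.0087)
arm 2 at φ=120.0°: e+L cos θ2 = 0.1974;  centre 2 = (-0.0987, 0.1709, -0.0819)
φ3=240.0°: virtual centre (-0.0987, -0.1709, -0.0819), radius l
|centre ₂|²−|centre ₁|² = -0.0118;  |centre ₃|²−|centre ₁|² = -0.0118
linear system: -0.6766x+0.3418y = -0.0118−-0.1464z; -0.6766x+-0.3418y = -0.0118−-0.1464z
det = 0.4626;  x = 0.0175+-0.2164z,  y = 0.0000+0.0000z
into |P−centre ₁|² = l²: 1.0468z² + 0.1136z + -0.0802 = 0;  Δ = 0.3486;  z = -0.3363 or 0.2278 → z<0 root = -0.3363
x = 0.0902, y = 0.0000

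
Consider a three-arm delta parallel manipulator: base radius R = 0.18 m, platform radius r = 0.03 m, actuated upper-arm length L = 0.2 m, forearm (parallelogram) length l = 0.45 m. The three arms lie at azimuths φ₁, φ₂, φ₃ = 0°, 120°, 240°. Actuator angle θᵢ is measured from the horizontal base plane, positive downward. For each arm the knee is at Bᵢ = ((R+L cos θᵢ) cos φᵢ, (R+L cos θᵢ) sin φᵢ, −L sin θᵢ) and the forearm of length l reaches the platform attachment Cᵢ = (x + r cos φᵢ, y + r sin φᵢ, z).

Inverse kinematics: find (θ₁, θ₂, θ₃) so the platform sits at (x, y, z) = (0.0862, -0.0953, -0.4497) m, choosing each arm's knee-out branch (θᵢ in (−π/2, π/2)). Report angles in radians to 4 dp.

θ₁ = 0.4363, θ₂ = 1.1345, θ₃ = 0.6107

rotate P by −φ1: (0.0862, -0.0953, -0.4497)
  A=0.0638, B=-0.4497, C=(l²−L²−A²−y'²−z²)/(2L)=-0.1322
  θ1 = atan2(B,A) + arccos(C/0.4542) = 0.4363
arm 2 (φ=120.0°): x'=-0.1256, y'=-0.0270
  A cos θ + B sin θ = C:  0.2756·cos θ + -0.4497·sin θ = -0.2911
  γ=atan2(-0.4497,0.2756)=-1.0209;  ψ=arccos(-0.5519)=2.1554;  θ2=γ+ψ≈1.1345
φ3=240.0° → target in arm frame (0.0394, 0.1223)
  A=0.1106, B=-0.4497, C=(l²−L²−A²−y'²−z²)/(2L)=-0.1673
  γ=atan2(-0.4497,0.1106)=-1.3297;  ψ=arccos(-0.3612)=1.9404;  θ3=γ+ψ≈0.6107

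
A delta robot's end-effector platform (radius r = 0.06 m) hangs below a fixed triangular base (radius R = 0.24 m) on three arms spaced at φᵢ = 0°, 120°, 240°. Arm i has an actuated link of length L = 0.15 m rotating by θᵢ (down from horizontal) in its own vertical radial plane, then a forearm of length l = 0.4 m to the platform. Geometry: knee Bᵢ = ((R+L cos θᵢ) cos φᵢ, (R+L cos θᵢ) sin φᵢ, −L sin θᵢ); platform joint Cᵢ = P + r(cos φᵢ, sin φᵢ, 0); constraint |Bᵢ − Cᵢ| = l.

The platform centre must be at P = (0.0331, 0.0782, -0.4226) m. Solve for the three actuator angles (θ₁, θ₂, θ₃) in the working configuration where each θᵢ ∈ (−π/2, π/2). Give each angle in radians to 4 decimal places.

arm 1 (φ=0.0°): x'=0.0331, y'=0.0782
  e−x'=0.1469;  (l²−L²−(e−x')²−y'²−z²)/2L = -0.2293
  θ1 = atan2(B,A) + arccos(C/0.4474) = 0.8726
arm 2 (φ=120.0°): x'=0.0512, y'=-0.0678
  A cos θ + B sin θ = C:  0.1288·cos θ + -0.4226·sin θ = -0.2076
  γ=atan2(-0.4226,0.1288)=-1.2749;  ψ=arccos(-0.4699)=2.0600;  θ2=γ+ψ≈0.7851
rotate P by −φ3: (-0.0843, -0.0104, -0.4226)
  e−x'=0.2643;  (l²−L²−(e−x')²−y'²−z²)/2L = -0.3701
  θ3 = atan2(B,A) + arccos(C/0.4984) = 1.3958

θ₁ = 0.8726, θ₂ = 0.7851, θ₃ = 1.3958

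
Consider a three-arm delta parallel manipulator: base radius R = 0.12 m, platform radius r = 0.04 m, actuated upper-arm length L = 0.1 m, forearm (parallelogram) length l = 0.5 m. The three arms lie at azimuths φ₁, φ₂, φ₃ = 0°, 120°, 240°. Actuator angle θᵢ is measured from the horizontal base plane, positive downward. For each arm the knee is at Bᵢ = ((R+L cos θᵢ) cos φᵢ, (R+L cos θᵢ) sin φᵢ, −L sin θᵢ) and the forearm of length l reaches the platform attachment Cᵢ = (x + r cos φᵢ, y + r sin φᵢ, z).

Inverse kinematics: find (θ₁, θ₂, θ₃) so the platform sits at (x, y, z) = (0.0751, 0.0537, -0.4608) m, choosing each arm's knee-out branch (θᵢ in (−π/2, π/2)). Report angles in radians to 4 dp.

rotate P by −φ1: (0.0751, 0.0537, -0.4608)
  A cos θ + B sin θ = C:  0.0049·cos θ + -0.4608·sin θ = 0.1238
  √(A²+B²)=0.4608;  θ1 = -1.5602+1.2989 ≈ -0.2613
φ2=120.0° → target in arm frame (0.0090, -0.0919)
  A=0.0710, B=-0.4608, C=(l²−L²−A²−y'²−z²)/(2L)=0.0709
  γ=atan2(-0.4608,0.0710)=-1.4178;  ψ=arccos(0.1520)=1.4182;  θ2=γ+ψ≈0.0004
arm 3 (φ=240.0°): x'=-0.0841, y'=0.0382
  e−x'=0.1641;  (l²−L²−(e−x')²−y'²−z²)/2L = -0.0035
  θ3 = atan2(B,A) + arccos(C/0.4891) = 0.3493

θ₁ = -0.2613, θ₂ = 0.0004, θ₃ = 0.3493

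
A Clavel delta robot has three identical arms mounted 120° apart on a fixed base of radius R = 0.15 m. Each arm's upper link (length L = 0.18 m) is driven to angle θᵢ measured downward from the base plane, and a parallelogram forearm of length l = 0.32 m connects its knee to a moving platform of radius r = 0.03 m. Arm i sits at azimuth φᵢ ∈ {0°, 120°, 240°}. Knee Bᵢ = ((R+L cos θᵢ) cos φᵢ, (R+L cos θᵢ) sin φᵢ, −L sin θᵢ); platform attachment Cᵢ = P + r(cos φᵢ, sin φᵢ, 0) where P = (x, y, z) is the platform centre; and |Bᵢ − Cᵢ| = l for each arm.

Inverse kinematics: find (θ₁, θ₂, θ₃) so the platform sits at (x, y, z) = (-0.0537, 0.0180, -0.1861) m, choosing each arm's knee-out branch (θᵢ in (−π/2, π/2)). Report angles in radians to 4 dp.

rotate P by −φ1: (-0.0537, 0.0180, -0.1861)
  A cos θ + B sin θ = C:  0.1737·cos θ + -0.1861·sin θ = 0.0135
  γ=atan2(-0.1861,0.1737)=-0.8198;  ψ=arccos(0.0532)=1.5176;  θ1=γ+ψ≈0.6978
φ2=120.0° → target in arm frame (0.0424, 0.0375)
  A cos θ + B sin θ = C:  0.0776·cos θ + -0.1861·sin θ = 0.0776
  √(A²+B²)=0.2016;  θ2 = -1.1759+1.1756 ≈ -0.0003
φ3=240.0° → target in arm frame (0.0113, -0.0555)
  A cos θ + B sin θ = C:  0.1087·cos θ + -0.1861·sin θ = 0.0568
  θ3 = atan2(B,A) + arccos(C/0.2155) = 0.2619

θ₁ = 0.6978, θ₂ = -0.0003, θ₃ = 0.2619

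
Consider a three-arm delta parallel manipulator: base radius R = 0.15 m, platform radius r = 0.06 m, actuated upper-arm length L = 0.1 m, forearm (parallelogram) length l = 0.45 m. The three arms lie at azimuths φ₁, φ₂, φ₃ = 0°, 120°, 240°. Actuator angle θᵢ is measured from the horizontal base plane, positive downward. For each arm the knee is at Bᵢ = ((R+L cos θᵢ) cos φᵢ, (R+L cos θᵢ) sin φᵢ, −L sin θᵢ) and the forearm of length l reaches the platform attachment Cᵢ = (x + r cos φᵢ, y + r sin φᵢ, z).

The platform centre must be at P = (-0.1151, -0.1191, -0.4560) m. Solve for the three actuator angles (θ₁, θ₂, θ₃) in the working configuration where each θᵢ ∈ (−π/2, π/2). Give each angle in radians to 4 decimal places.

arm 1 (φ=0.0°): x'=-0.1151, y'=-0.1191
  A cos θ + B sin θ = C:  0.2051·cos θ + -0.4560·sin θ = -0.3584
  θ1 = atan2(B,A) + arccos(C/0.5000) = 1.2220
φ2=120.0° → target in arm frame (-0.0456, 0.1592)
  A cos θ + B sin θ = C:  0.1356·cos θ + -0.4560·sin θ = -0.2959
  γ=atan2(-0.4560,0.1356)=-1.2818;  ψ=arccos(-0.6219)=2.2420;  θ2=γ+ψ≈0.9602
arm 3 (φ=240.0°): x'=0.1607, y'=-0.0401
  A=-0.0707, B=-0.4560, C=(l²−L²−A²−y'²−z²)/(2L)=-0.1102
  √(A²+B²)=0.4614;  θ3 = -1.7246+1.8120 ≈ 0.0874

θ₁ = 1.2220, θ₂ = 0.9602, θ₃ = 0.0874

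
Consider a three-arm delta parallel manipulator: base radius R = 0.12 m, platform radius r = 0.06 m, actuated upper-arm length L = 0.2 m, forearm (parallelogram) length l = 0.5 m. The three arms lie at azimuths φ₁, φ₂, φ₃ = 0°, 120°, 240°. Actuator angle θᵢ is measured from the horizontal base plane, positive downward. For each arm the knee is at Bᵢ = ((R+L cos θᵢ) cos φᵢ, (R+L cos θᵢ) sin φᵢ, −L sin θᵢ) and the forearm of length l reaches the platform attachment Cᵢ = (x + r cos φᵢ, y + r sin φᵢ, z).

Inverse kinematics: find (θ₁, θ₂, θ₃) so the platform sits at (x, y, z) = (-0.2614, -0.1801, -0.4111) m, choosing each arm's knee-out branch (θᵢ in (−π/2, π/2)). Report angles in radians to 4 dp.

arm 1 (φ=0.0°): x'=-0.2614, y'=-0.1801
  e−x'=0.3214;  (l²−L²−(e−x')²−y'²−z²)/2L = -0.2368
  θ1 = atan2(B,A) + arccos(C/0.5218) = 1.1347
arm 2 (φ=120.0°): x'=-0.0253, y'=0.3164
  e−x'=0.0853;  (l²−L²−(e−x')²−y'²−z²)/2L = -0.1660
  θ2 = atan2(B,A) + arccos(C/0.4199) = 0.6110
rotate P by −φ3: (0.2867, -0.1363, -0.4111)
  e−x'=-0.2267;  (l²−L²−(e−x')²−y'²−z²)/2L = -0.0724
  γ=atan2(-0.4111,-0.2267)=-2.0747;  ψ=arccos(-0.1543)=1.7257;  θ3=γ+ψ≈-0.3490

θ₁ = 1.1347, θ₂ = 0.6110, θ₃ = -0.3490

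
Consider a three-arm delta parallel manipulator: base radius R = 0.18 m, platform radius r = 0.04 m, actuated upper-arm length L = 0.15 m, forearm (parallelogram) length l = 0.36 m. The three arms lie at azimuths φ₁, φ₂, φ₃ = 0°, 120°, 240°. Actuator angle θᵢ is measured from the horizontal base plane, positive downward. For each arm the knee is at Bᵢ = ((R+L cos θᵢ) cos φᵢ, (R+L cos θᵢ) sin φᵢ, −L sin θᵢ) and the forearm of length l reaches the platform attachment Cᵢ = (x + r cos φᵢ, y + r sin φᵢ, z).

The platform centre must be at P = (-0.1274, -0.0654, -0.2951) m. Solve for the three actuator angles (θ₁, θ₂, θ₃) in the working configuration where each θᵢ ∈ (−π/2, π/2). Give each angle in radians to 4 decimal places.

θ₁ = 1.2218, θ₂ = 0.6109, θ₃ = -0.0874

rotate P by −φ1: (-0.1274, -0.0654, -0.2951)
  A cos θ + B sin θ = C:  0.2674·cos θ + -0.2951·sin θ = -0.1859
  θ1 = atan2(B,A) + arccos(C/0.3982) = 1.2218
arm 2 (φ=120.0°): x'=0.0071, y'=0.1430
  A cos θ + B sin θ = C:  0.1329·cos θ + -0.2951·sin θ = -0.0604
  √(A²+B²)=0.3237;  θ2 = -1.1475+1.7585 ≈ 0.6109
arm 3 (φ=240.0°): x'=0.1203, y'=-0.0776
  A cos θ + B sin θ = C:  0.0197·cos θ + -0.2951·sin θ = 0.0453
  √(A²+B²)=0.2958;  θ3 = -1.5043+1.4169 ≈ -0.0874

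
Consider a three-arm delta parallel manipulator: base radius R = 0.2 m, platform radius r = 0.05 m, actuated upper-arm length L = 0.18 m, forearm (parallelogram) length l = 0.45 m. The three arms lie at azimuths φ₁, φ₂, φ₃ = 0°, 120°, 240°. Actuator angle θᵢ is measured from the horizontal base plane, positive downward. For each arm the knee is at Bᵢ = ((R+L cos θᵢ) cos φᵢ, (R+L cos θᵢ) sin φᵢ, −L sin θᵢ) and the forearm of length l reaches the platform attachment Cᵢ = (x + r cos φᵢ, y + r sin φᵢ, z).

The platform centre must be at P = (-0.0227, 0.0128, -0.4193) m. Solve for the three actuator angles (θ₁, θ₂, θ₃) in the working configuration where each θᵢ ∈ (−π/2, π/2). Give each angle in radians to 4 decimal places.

θ₁ = 0.6112, θ₂ = 0.4363, θ₃ = 0.5237

φ1=0.0° → target in arm frame (-0.0227, 0.0128)
  A cos θ + B sin θ = C:  0.1727·cos θ + -0.4193·sin θ = -0.0992
  √(A²+B²)=0.4535;  θ1 = -1.1801+1.7913 ≈ 0.6112
rotate P by −φ2: (0.0224, 0.0133, -0.4193)
  e−x'=0.1276;  (l²−L²−(e−x')²−y'²−z²)/2L = -0.0616
  θ2 = atan2(B,A) + arccos(C/0.4383) = 0.4363
rotate P by −φ3: (0.0003, -0.0261, -0.4193)
  A=0.1497, B=-0.4193, C=(l²−L²−A²−y'²−z²)/(2L)=-0.0800
  √(A²+B²)=0.4452;  θ3 = -1.2278+1.7515 ≈ 0.5237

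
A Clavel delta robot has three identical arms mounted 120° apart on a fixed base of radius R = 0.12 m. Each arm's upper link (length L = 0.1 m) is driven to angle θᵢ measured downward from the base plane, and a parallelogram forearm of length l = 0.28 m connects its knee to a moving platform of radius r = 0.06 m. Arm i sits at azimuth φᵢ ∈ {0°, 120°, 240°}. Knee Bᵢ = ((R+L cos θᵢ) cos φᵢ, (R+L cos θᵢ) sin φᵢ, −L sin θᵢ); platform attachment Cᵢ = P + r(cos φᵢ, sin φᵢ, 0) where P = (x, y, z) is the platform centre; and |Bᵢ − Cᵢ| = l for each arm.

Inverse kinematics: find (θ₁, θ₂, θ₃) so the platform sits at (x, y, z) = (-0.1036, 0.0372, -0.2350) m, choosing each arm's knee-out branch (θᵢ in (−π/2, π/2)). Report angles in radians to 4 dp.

arm 1 (φ=0.0°): x'=-0.1036, y'=0.0372
  A=0.1636, B=-0.2350, C=(l²−L²−A²−y'²−z²)/(2L)=-0.0749
  √(A²+B²)=0.2863;  θ1 = -0.9626+1.8353 ≈ 0.8727
rotate P by −φ2: (0.0840, 0.0711, -0.2350)
  A cos θ + B sin θ = C:  -0.0240·cos θ + -0.2350·sin θ = 0.0377
  √(A²+B²)=0.2362;  θ2 = -1.6726+1.4105 ≈ -0.2621
φ3=240.0° → target in arm frame (0.0196, -0.1083)
  A cos θ + B sin θ = C:  0.0404·cos θ + -0.2350·sin θ = -0.0010
  γ=atan2(-0.2350,0.0404)=-1.4005;  ψ=arccos(-0.0040)=1.5748;  θ3=γ+ψ≈0.1743

θ₁ = 0.8727, θ₂ = -0.2621, θ₃ = 0.1743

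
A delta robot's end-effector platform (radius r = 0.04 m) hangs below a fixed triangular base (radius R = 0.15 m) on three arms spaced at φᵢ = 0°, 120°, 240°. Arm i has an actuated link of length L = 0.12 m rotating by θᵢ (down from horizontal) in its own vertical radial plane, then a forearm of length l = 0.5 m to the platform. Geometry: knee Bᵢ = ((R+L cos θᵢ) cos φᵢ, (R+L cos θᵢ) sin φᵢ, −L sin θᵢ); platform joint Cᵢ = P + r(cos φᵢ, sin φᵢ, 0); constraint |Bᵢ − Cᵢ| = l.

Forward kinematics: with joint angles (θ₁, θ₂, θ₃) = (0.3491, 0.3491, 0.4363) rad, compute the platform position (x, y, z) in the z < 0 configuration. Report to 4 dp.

centre 1 = (0.2228·cos0.0°, 0.2228·sin0.0°, -0.0410) = (0.2228, 0.0000, -0.0410)
arm 2 at φ=120.0°: ρ2 = 0.2228;  centre 2 = (-0.1114, 0.1929, -0.0410)
centre 3 = (0.2188·cos240.0°, 0.2188·sin240.0°, -0.0507) = (-0.1094, -0.1895, -0.0507)
|centre ₂|²−|centre ₁|² = 0.0000;  |centre ₃|²−|centre ₁|² = -0.0009
[-0.6683 0.3858 0.0000]·P = 0.0000;  [-0.6643 -0.3789 -0.0193]·P = -0.0009
Cramer: x(z) = 0.0007-0.0146z;  y(z) = 0.0012-0.0254z
sphere 1 gives Az²+Bz+C=0 with A=1.0009, B=0.0885, C=-0.1990;  B²−4AC=0.8045;  roots -0.4923, 0.4038;  negative root z = -0.4923
x = 0.0079, y = 0.0136

(0.0079, 0.0136, -0.4923)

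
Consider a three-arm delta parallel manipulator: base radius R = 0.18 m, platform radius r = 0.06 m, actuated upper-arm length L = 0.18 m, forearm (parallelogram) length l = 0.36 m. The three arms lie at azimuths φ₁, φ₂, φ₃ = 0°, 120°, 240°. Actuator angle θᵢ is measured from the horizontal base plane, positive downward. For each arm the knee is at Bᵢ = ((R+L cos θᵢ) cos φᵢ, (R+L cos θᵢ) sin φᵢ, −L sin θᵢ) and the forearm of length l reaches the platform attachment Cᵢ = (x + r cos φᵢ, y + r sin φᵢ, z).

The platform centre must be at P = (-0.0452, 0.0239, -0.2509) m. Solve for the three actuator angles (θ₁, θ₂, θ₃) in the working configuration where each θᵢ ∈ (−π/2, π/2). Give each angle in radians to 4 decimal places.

θ₁ = 0.5232, θ₂ = -0.0002, θ₃ = 0.2618

φ1=0.0° → target in arm frame (-0.0452, 0.0239)
  A=0.1652, B=-0.2509, C=(l²−L²−A²−y'²−z²)/(2L)=0.0177
  θ1 = atan2(B,A) + arccos(C/0.3004) = 0.5232
φ2=120.0° → target in arm frame (0.0433, 0.0272)
  e−x'=0.0767;  (l²−L²−(e−x')²−y'²−z²)/2L = 0.0767
  γ=atan2(-0.2509,0.0767)=-1.2741;  ψ=arccos(0.2925)=1.2740;  θ2=γ+ψ≈-0.0002
φ3=240.0° → target in arm frame (0.0019, -0.0511)
  A=0.1181, B=-0.2509, C=(l²−L²−A²−y'²−z²)/(2L)=0.0491
  γ=atan2(-0.2509,0.1181)=-1.1309;  ψ=arccos(0.1772)=1.3926;  θ3=γ+ψ≈0.2618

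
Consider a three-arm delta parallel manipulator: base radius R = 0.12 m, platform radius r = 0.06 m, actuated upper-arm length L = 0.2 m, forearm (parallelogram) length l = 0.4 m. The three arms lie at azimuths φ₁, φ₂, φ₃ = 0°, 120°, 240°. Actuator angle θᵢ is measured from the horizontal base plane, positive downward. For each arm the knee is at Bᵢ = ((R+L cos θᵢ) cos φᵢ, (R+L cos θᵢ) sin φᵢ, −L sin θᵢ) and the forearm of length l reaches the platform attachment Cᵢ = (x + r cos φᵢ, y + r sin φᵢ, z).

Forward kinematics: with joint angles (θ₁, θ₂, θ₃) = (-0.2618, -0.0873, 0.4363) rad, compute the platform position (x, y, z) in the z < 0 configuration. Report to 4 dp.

(0.0686, 0.0734, -0.2954)

centre 1 = (0.2532·cos0.0°, 0.2532·sin0.0°, 0.0518) = (0.2532, 0.0000, 0.0518)
arm 2 at φ=120.0°: e+L cos θ2 = 0.2592;  centre 2 = (-0.1296, 0.2245, 0.0174)
arm 3 at φ=240.0°: e+L cos θ3 = 0.2413;  centre 3 = (-0.1206, -0.2089, -0.0845)
eliminate P² terms by subtracting sphere 1 from 2 and 3
linear system: -0.7656x+0.4490y = 0.0007−-0.0687z; -0.7476x+-0.4179y = -0.0014−-0.2726z
det = 0.6556;  x = 0.0005+-0.2304z,  y = 0.0025+-0.2400z
into |P−centre ₁|² = l²: 1.1107z² + 0.0117z + -0.0935 = 0;  Δ = 0.4154;  z = -0.2954 or 0.2849 → z<0 root = -0.2954
x = 0.0686, y = 0.0734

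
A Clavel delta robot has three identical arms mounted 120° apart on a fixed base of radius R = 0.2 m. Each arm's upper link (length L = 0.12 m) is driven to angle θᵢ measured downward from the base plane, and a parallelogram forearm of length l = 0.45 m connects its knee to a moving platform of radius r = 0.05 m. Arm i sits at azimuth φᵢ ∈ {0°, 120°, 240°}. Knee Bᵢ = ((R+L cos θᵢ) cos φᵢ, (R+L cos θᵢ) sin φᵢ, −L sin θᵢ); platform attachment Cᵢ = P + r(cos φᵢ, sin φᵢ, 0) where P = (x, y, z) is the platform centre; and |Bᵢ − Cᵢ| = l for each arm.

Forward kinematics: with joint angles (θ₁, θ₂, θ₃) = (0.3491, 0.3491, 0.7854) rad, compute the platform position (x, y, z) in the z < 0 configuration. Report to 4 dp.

S1 = (0.2628·cos0.0°, 0.2628·sin0.0°, -0.0410) = (0.2628, 0.0000, -0.0410)
arm 2 at φ=120.0°: (R−r)+L cos θ2 = 0.2628;  S2 = (-0.1314, 0.2276, -0.0410)
arm 3 at φ=240.0°: (R−r)+L cos θ3 = 0.2349;  S3 = (-0.1174, -0.2034, -0.0849)
|S₂|²−|S₁|² = 0.0000;  |S₃|²−|S₁|² = -0.0084
linear system: -0.7883x+0.4551y = 0.0000−0.0000z; -0.7604x+-0.4068y = -0.0084−-0.0876z
det = 0.6667;  x = 0.0057+-0.0598z,  y = 0.0099+-0.1036z
into |P−S₁|² = l²: 1.0143z² + 0.1108z + -0.1346 = 0;  Δ = 0.5586;  z = -0.4230 or 0.3138 → z<0 root = -0.4230
x = 0.0310, y = 0.0537

(0.0310, 0.0537, -0.4230)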